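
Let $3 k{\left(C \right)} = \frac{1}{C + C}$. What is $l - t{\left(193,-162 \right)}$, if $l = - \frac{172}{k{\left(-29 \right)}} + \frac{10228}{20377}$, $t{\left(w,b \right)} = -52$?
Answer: $\frac{610912688}{20377} \approx 29981.0$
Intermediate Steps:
$k{\left(C \right)} = \frac{1}{6 C}$ ($k{\left(C \right)} = \frac{1}{3 \left(C + C\right)} = \frac{1}{3 \cdot 2 C} = \frac{\frac{1}{2} \frac{1}{C}}{3} = \frac{1}{6 C}$)
$l = \frac{609853084}{20377}$ ($l = - \frac{172}{\frac{1}{6} \frac{1}{-29}} + \frac{10228}{20377} = - \frac{172}{\frac{1}{6} \left(- \frac{1}{29}\right)} + 10228 \cdot \frac{1}{20377} = - \frac{172}{- \frac{1}{174}} + \frac{10228}{20377} = \left(-172\right) \left(-174\right) + \frac{10228}{20377} = 29928 + \frac{10228}{20377} = \frac{609853084}{20377} \approx 29929.0$)
$l - t{\left(193,-162 \right)} = \frac{609853084}{20377} - -52 = \frac{609853084}{20377} + 52 = \frac{610912688}{20377}$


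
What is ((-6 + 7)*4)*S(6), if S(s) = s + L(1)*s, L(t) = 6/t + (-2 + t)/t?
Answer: 144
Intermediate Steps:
L(t) = 6/t + (-2 + t)/t
S(s) = 6*s (S(s) = s + ((4 + 1)/1)*s = s + (1*5)*s = s + 5*s = 6*s)
((-6 + 7)*4)*S(6) = ((-6 + 7)*4)*(6*6) = (1*4)*36 = 4*36 = 144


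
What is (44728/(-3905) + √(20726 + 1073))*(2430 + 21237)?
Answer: -1058577576/3905 + 23667*√21799 ≈ 3.2232e+6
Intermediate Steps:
(44728/(-3905) + √(20726 + 1073))*(2430 + 21237) = (44728*(-1/3905) + √21799)*23667 = (-44728/3905 + √21799)*23667 = -1058577576/3905 + 23667*√21799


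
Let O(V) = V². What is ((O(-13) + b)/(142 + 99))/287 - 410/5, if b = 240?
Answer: -5671285/69167 ≈ -81.994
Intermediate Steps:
((O(-13) + b)/(142 + 99))/287 - 410/5 = (((-13)² + 240)/(142 + 99))/287 - 410/5 = ((169 + 240)/241)*(1/287) - 410*⅕ = (409*(1/241))*(1/287) - 82 = (409/241)*(1/287) - 82 = 409/69167 - 82 = -5671285/69167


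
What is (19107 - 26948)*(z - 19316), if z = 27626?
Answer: -65158710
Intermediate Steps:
(19107 - 26948)*(z - 19316) = (19107 - 26948)*(27626 - 19316) = -7841*8310 = -65158710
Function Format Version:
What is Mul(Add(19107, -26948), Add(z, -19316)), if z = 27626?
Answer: -65158710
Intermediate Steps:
Mul(Add(19107, -26948), Add(z, -19316)) = Mul(Add(19107, -26948), Add(27626, -19316)) = Mul(-7841, 8310) = -65158710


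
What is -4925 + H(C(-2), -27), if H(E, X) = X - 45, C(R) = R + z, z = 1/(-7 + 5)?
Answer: -4997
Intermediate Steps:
z = -½ (z = 1/(-2) = -½ ≈ -0.50000)
C(R) = -½ + R (C(R) = R - ½ = -½ + R)
H(E, X) = -45 + X
-4925 + H(C(-2), -27) = -4925 + (-45 - 27) = -4925 - 72 = -4997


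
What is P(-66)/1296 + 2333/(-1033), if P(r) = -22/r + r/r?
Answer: -2266643/1004076 ≈ -2.2574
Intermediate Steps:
P(r) = 1 - 22/r (P(r) = -22/r + 1 = 1 - 22/r)
P(-66)/1296 + 2333/(-1033) = ((-22 - 66)/(-66))/1296 + 2333/(-1033) = -1/66*(-88)*(1/1296) + 2333*(-1/1033) = (4/3)*(1/1296) - 2333/1033 = 1/972 - 2333/1033 = -2266643/1004076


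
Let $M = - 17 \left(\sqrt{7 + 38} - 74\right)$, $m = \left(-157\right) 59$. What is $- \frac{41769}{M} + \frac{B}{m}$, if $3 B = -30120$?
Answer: $- \frac{1629652894}{50307353} - \frac{7371 \sqrt{5}}{5431} \approx -35.429$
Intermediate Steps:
$m = -9263$
$B = -10040$ ($B = \frac{1}{3} \left(-30120\right) = -10040$)
$M = 1258 - 51 \sqrt{5}$ ($M = - 17 \left(\sqrt{45} - 74\right) = - 17 \left(3 \sqrt{5} - 74\right) = - 17 \left(-74 + 3 \sqrt{5}\right) = 1258 - 51 \sqrt{5} \approx 1144.0$)
$- \frac{41769}{M} + \frac{B}{m} = - \frac{41769}{1258 - 51 \sqrt{5}} - \frac{10040}{-9263} = - \frac{41769}{1258 - 51 \sqrt{5}} - - \frac{10040}{9263} = - \frac{41769}{1258 - 51 \sqrt{5}} + \frac{10040}{9263} = \frac{10040}{9263} - \frac{41769}{1258 - 51 \sqrt{5}}$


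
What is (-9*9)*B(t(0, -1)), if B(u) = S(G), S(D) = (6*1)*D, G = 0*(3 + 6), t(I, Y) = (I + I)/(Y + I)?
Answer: 0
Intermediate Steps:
t(I, Y) = 2*I/(I + Y) (t(I, Y) = (2*I)/(I + Y) = 2*I/(I + Y))
G = 0 (G = 0*9 = 0)
S(D) = 6*D
B(u) = 0 (B(u) = 6*0 = 0)
(-9*9)*B(t(0, -1)) = -9*9*0 = -81*0 = 0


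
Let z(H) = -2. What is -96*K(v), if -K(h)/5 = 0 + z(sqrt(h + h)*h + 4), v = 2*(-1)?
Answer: -960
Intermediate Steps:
v = -2
K(h) = 10 (K(h) = -5*(0 - 2) = -5*(-2) = 10)
-96*K(v) = -96*10 = -960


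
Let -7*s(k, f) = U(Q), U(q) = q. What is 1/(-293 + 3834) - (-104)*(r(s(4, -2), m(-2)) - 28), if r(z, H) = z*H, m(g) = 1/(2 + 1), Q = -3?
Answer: -71811473/24787 ≈ -2897.1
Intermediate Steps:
m(g) = ⅓ (m(g) = 1/3 = ⅓)
s(k, f) = 3/7 (s(k, f) = -⅐*(-3) = 3/7)
r(z, H) = H*z
1/(-293 + 3834) - (-104)*(r(s(4, -2), m(-2)) - 28) = 1/(-293 + 3834) - (-104)*((⅓)*(3/7) - 28) = 1/3541 - (-104)*(⅐ - 28) = 1/3541 - (-104)*(-195)/7 = 1/3541 - 1*20280/7 = 1/3541 - 20280/7 = -71811473/24787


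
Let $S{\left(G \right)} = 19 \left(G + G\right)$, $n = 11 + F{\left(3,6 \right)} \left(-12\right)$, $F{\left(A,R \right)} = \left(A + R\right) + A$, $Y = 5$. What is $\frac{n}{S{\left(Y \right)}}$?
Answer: $- \frac{7}{10} \approx -0.7$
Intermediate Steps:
$F{\left(A,R \right)} = R + 2 A$
$n = -133$ ($n = 11 + \left(6 + 2 \cdot 3\right) \left(-12\right) = 11 + \left(6 + 6\right) \left(-12\right) = 11 + 12 \left(-12\right) = 11 - 144 = -133$)
$S{\left(G \right)} = 38 G$ ($S{\left(G \right)} = 19 \cdot 2 G = 38 G$)
$\frac{n}{S{\left(Y \right)}} = - \frac{133}{38 \cdot 5} = - \frac{133}{190} = \left(-133\right) \frac{1}{190} = - \frac{7}{10}$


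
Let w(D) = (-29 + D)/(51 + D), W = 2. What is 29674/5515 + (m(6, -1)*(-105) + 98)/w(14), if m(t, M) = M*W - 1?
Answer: -29521013/16545 ≈ -1784.3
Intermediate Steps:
m(t, M) = -1 + 2*M (m(t, M) = M*2 - 1 = 2*M - 1 = -1 + 2*M)
w(D) = (-29 + D)/(51 + D)
29674/5515 + (m(6, -1)*(-105) + 98)/w(14) = 29674/5515 + ((-1 + 2*(-1))*(-105) + 98)/(((-29 + 14)/(51 + 14))) = 29674*(1/5515) + ((-1 - 2)*(-105) + 98)/((-15/65)) = 29674/5515 + (-3*(-105) + 98)/(((1/65)*(-15))) = 29674/5515 + (315 + 98)/(-3/13) = 29674/5515 + 413*(-13/3) = 29674/5515 - 5369/3 = -29521013/16545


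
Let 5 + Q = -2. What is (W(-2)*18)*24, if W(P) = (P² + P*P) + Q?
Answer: 432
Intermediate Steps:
Q = -7 (Q = -5 - 2 = -7)
W(P) = -7 + 2*P² (W(P) = (P² + P*P) - 7 = (P² + P²) - 7 = 2*P² - 7 = -7 + 2*P²)
(W(-2)*18)*24 = ((-7 + 2*(-2)²)*18)*24 = ((-7 + 2*4)*18)*24 = ((-7 + 8)*18)*24 = (1*18)*24 = 18*24 = 432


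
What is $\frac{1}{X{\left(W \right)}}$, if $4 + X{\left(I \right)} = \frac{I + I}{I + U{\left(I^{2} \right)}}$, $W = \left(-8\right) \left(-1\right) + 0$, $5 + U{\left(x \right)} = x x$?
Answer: $- \frac{4099}{16380} \approx -0.25024$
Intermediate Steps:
$U{\left(x \right)} = -5 + x^{2}$ ($U{\left(x \right)} = -5 + x x = -5 + x^{2}$)
$W = 8$ ($W = 8 + 0 = 8$)
$X{\left(I \right)} = -4 + \frac{2 I}{-5 + I + I^{4}}$ ($X{\left(I \right)} = -4 + \frac{I + I}{I + \left(-5 + \left(I^{2}\right)^{2}\right)} = -4 + \frac{2 I}{I + \left(-5 + I^{4}\right)} = -4 + \frac{2 I}{-5 + I + I^{4}}$)
$\frac{1}{X{\left(W \right)}} = \frac{1}{2 \frac{1}{-5 + 8 + 8^{4}} \left(10 - 8 - 2 \cdot 8^{4}\right)} = \frac{1}{2 \frac{1}{-5 + 8 + 4096} \left(10 - 8 - 8192\right)} = \frac{1}{2 \cdot \frac{1}{4099} \left(10 - 8 - 8192\right)} = \frac{1}{2 \cdot \frac{1}{4099} \left(-8190\right)} = \frac{1}{- \frac{16380}{4099}} = - \frac{4099}{16380}$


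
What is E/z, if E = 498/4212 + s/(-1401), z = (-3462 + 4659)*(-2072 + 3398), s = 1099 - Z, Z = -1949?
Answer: -96353/74335048164 ≈ -1.2962e-6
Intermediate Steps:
s = 3048 (s = 1099 - 1*(-1949) = 1099 + 1949 = 3048)
z = 1587222 (z = 1197*1326 = 1587222)
E = -674471/327834 (E = 498/4212 + 3048/(-1401) = 498*(1/4212) + 3048*(-1/1401) = 83/702 - 1016/467 = -674471/327834 ≈ -2.0574)
E/z = -674471/327834/1587222 = -674471/327834*1/1587222 = -96353/74335048164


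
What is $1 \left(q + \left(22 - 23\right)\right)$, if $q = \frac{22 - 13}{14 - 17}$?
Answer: $-4$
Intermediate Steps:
$q = -3$ ($q = \frac{9}{-3} = 9 \left(- \frac{1}{3}\right) = -3$)
$1 \left(q + \left(22 - 23\right)\right) = 1 \left(-3 + \left(22 - 23\right)\right) = 1 \left(-3 - 1\right) = 1 \left(-4\right) = -4$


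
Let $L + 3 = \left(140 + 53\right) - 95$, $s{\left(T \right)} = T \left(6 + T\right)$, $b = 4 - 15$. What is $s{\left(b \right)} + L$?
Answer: $150$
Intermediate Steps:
$b = -11$ ($b = 4 - 15 = -11$)
$L = 95$ ($L = -3 + \left(\left(140 + 53\right) - 95\right) = -3 + \left(193 - 95\right) = -3 + 98 = 95$)
$s{\left(b \right)} + L = - 11 \left(6 - 11\right) + 95 = \left(-11\right) \left(-5\right) + 95 = 55 + 95 = 150$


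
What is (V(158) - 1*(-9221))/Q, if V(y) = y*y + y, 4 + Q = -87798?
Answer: -34343/87802 ≈ -0.39114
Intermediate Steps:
Q = -87802 (Q = -4 - 87798 = -87802)
V(y) = y + y² (V(y) = y² + y = y + y²)
(V(158) - 1*(-9221))/Q = (158*(1 + 158) - 1*(-9221))/(-87802) = (158*159 + 9221)*(-1/87802) = (25122 + 9221)*(-1/87802) = 34343*(-1/87802) = -34343/87802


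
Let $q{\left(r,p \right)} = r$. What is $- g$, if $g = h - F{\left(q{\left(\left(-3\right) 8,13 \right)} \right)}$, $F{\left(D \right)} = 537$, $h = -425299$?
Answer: $425836$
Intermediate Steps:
$g = -425836$ ($g = -425299 - 537 = -425836$)
$- g = \left(-1\right) \left(-425836\right) = 425836$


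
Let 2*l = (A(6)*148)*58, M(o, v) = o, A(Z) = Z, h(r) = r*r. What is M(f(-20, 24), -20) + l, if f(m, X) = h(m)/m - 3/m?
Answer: 514643/20 ≈ 25732.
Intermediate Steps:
h(r) = r**2
f(m, X) = m - 3/m (f(m, X) = m**2/m - 3/m = m - 3/m)
l = 25752 (l = ((6*148)*58)/2 = (888*58)/2 = (1/2)*51504 = 25752)
M(f(-20, 24), -20) + l = (-20 - 3/(-20)) + 25752 = (-20 - 3*(-1/20)) + 25752 = (-20 + 3/20) + 25752 = -397/20 + 25752 = 514643/20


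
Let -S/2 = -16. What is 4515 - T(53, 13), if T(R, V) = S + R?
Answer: 4430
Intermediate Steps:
S = 32 (S = -2*(-16) = 32)
T(R, V) = 32 + R
4515 - T(53, 13) = 4515 - (32 + 53) = 4515 - 1*85 = 4515 - 85 = 4430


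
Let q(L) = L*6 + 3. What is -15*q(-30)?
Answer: 2655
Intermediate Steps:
q(L) = 3 + 6*L (q(L) = 6*L + 3 = 3 + 6*L)
-15*q(-30) = -15*(3 + 6*(-30)) = -15*(3 - 180) = -15*(-177) = 2655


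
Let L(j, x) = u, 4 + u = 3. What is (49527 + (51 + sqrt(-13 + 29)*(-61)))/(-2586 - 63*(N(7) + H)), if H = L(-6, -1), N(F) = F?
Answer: -24667/1482 ≈ -16.644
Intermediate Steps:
u = -1 (u = -4 + 3 = -1)
L(j, x) = -1
H = -1
(49527 + (51 + sqrt(-13 + 29)*(-61)))/(-2586 - 63*(N(7) + H)) = (49527 + (51 + sqrt(-13 + 29)*(-61)))/(-2586 - 63*(7 - 1)) = (49527 + (51 + sqrt(16)*(-61)))/(-2586 - 63*6) = (49527 + (51 + 4*(-61)))/(-2586 - 378) = (49527 + (51 - 244))/(-2964) = (49527 - 193)*(-1/2964) = 49334*(-1/2964) = -24667/1482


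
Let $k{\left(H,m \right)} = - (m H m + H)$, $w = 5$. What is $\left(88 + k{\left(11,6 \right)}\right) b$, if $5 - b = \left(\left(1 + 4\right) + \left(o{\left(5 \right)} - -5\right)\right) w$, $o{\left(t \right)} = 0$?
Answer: $14355$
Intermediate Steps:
$b = -45$ ($b = 5 - \left(\left(1 + 4\right) + \left(0 - -5\right)\right) 5 = 5 - \left(5 + \left(0 + 5\right)\right) 5 = 5 - \left(5 + 5\right) 5 = 5 - 10 \cdot 5 = 5 - 50 = -45$)
$k{\left(H,m \right)} = - H - H m^{2}$ ($k{\left(H,m \right)} = - (H m m + H) = - (H m^{2} + H) = - (H + H m^{2}) = - H - H m^{2}$)
$\left(88 + k{\left(11,6 \right)}\right) b = \left(88 - 11 \left(1 + 6^{2}\right)\right) \left(-45\right) = \left(88 - 11 \left(1 + 36\right)\right) \left(-45\right) = \left(88 - 11 \cdot 37\right) \left(-45\right) = \left(88 - 407\right) \left(-45\right) = \left(-319\right) \left(-45\right) = 14355$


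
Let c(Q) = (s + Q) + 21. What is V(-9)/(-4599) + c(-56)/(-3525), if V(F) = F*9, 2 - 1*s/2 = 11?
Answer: 58808/1801275 ≈ 0.032648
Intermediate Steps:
s = -18 (s = 4 - 2*11 = 4 - 22 = -18)
c(Q) = 3 + Q (c(Q) = (-18 + Q) + 21 = 3 + Q)
V(F) = 9*F
V(-9)/(-4599) + c(-56)/(-3525) = (9*(-9))/(-4599) + (3 - 56)/(-3525) = -81*(-1/4599) - 53*(-1/3525) = 9/511 + 53/3525 = 58808/1801275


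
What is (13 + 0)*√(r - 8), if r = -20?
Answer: 26*I*√7 ≈ 68.79*I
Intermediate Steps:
(13 + 0)*√(r - 8) = (13 + 0)*√(-20 - 8) = 13*√(-28) = 13*(2*I*√7) = 26*I*√7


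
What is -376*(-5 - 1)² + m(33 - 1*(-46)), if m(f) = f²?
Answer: -7295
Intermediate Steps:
-376*(-5 - 1)² + m(33 - 1*(-46)) = -376*(-5 - 1)² + (33 - 1*(-46))² = -376*(-6)² + (33 + 46)² = -376*36 + 79² = -13536 + 6241 = -7295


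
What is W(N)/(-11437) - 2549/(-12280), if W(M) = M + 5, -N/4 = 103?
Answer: 34150873/140446360 ≈ 0.24316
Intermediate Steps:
N = -412 (N = -4*103 = -412)
W(M) = 5 + M
W(N)/(-11437) - 2549/(-12280) = (5 - 412)/(-11437) - 2549/(-12280) = -407*(-1/11437) - 2549*(-1/12280) = 407/11437 + 2549/12280 = 34150873/140446360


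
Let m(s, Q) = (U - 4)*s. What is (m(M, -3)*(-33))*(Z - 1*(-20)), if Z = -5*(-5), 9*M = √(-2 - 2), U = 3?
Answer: 330*I ≈ 330.0*I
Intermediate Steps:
M = 2*I/9 (M = √(-2 - 2)/9 = √(-4)/9 = (2*I)/9 = 2*I/9 ≈ 0.22222*I)
m(s, Q) = -s (m(s, Q) = (3 - 4)*s = -s)
Z = 25
(m(M, -3)*(-33))*(Z - 1*(-20)) = (-2*I/9*(-33))*(25 - 1*(-20)) = (-2*I/9*(-33))*(25 + 20) = (22*I/3)*45 = 330*I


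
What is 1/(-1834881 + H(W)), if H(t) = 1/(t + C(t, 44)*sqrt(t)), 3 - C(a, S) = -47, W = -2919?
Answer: -1451212979433/2662803123182803355 + I*sqrt(2919)/1065121249273121342 ≈ -5.4499e-7 + 5.0725e-17*I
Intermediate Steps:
C(a, S) = 50 (C(a, S) = 3 - 1*(-47) = 3 + 47 = 50)
H(t) = 1/(t + 50*sqrt(t))
1/(-1834881 + H(W)) = 1/(-1834881 + 1/(-2919 + 50*sqrt(-2919))) = 1/(-1834881 + 1/(-2919 + 50*(I*sqrt(2919)))) = 1/(-1834881 + 1/(-2919 + 50*I*sqrt(2919)))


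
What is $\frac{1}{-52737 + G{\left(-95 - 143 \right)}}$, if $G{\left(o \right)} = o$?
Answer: $- \frac{1}{52975} \approx -1.8877 \cdot 10^{-5}$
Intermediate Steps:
$\frac{1}{-52737 + G{\left(-95 - 143 \right)}} = \frac{1}{-52737 - 238} = \frac{1}{-52975} = - \frac{1}{52975}$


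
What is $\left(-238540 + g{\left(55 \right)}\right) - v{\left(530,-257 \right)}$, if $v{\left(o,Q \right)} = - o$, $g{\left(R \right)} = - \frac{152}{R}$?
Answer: $- \frac{13090702}{55} \approx -2.3801 \cdot 10^{5}$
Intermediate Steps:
$\left(-238540 + g{\left(55 \right)}\right) - v{\left(530,-257 \right)} = \left(-238540 - \frac{152}{55}\right) - \left(-1\right) 530 = \left(-238540 - \frac{152}{55}\right) - -530 = \left(-238540 - \frac{152}{55}\right) + 530 = - \frac{13119852}{55} + 530 = - \frac{13090702}{55}$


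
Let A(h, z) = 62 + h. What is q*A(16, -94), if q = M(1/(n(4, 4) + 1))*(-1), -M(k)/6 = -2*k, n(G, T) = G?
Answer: -936/5 ≈ -187.20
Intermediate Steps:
M(k) = 12*k (M(k) = -(-12)*k = 12*k)
q = -12/5 (q = (12/(4 + 1))*(-1) = (12/5)*(-1) = -12/5 ≈ -2.4000)
q*A(16, -94) = -12*(62 + 16)/5 = -12/5*78 = -936/5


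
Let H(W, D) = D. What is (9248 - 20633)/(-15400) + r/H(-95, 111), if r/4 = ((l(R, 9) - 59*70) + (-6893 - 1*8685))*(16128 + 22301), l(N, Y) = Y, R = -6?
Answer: -847854392543/31080 ≈ -2.7280e+7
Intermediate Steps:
r = -3028051484 (r = 4*(((9 - 59*70) + (-6893 - 1*8685))*(16128 + 22301)) = 4*(((9 - 4130) + (-6893 - 8685))*38429) = 4*((-4121 - 15578)*38429) = 4*(-19699*38429) = 4*(-757012871) = -3028051484)
(9248 - 20633)/(-15400) + r/H(-95, 111) = (9248 - 20633)/(-15400) - 3028051484/111 = -11385*(-1/15400) - 3028051484*1/111 = 207/280 - 3028051484/111 = -847854392543/31080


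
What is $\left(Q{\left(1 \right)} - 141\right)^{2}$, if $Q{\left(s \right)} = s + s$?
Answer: $19321$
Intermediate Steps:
$Q{\left(s \right)} = 2 s$
$\left(Q{\left(1 \right)} - 141\right)^{2} = \left(2 \cdot 1 - 141\right)^{2} = \left(2 - 141\right)^{2} = \left(-139\right)^{2} = 19321$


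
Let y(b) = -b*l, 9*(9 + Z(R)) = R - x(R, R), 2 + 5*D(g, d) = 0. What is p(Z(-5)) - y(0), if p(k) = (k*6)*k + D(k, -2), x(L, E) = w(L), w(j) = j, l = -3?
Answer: 2428/5 ≈ 485.60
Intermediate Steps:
D(g, d) = -2/5 (D(g, d) = -2/5 + (1/5)*0 = -2/5 + 0 = -2/5)
x(L, E) = L
Z(R) = -9 (Z(R) = -9 + (R - R)/9 = -9 + (1/9)*0 = -9 + 0 = -9)
p(k) = -2/5 + 6*k**2 (p(k) = (k*6)*k - 2/5 = (6*k)*k - 2/5 = 6*k**2 - 2/5 = -2/5 + 6*k**2)
y(b) = 3*b (y(b) = -b*(-3) = -(-3)*b = 3*b)
p(Z(-5)) - y(0) = (-2/5 + 6*(-9)**2) - 3*0 = (-2/5 + 6*81) - 1*0 = (-2/5 + 486) + 0 = 2428/5 + 0 = 2428/5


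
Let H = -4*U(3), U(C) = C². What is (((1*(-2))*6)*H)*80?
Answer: 34560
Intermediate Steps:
H = -36 (H = -4*3² = -4*9 = -36)
(((1*(-2))*6)*H)*80 = (((1*(-2))*6)*(-36))*80 = (-2*6*(-36))*80 = -12*(-36)*80 = 432*80 = 34560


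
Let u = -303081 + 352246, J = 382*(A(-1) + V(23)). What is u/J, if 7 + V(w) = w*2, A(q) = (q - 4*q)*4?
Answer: 49165/19482 ≈ 2.5236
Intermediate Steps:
A(q) = -12*q (A(q) = -3*q*4 = -12*q)
V(w) = -7 + 2*w (V(w) = -7 + w*2 = -7 + 2*w)
J = 19482 (J = 382*(-12*(-1) + (-7 + 2*23)) = 382*(12 + (-7 + 46)) = 382*(12 + 39) = 382*51 = 19482)
u = 49165
u/J = 49165/19482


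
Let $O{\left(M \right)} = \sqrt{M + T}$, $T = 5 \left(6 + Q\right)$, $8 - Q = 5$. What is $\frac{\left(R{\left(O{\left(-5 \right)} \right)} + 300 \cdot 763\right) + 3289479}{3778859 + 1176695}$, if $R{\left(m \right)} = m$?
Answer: $\frac{3518379}{4955554} + \frac{\sqrt{10}}{2477777} \approx 0.70999$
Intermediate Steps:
$Q = 3$ ($Q = 8 - 5 = 3$)
$T = 45$ ($T = 5 \left(6 + 3\right) = 5 \cdot 9 = 45$)
$O{\left(M \right)} = \sqrt{45 + M}$ ($O{\left(M \right)} = \sqrt{M + 45} = \sqrt{45 + M}$)
$\frac{\left(R{\left(O{\left(-5 \right)} \right)} + 300 \cdot 763\right) + 3289479}{3778859 + 1176695} = \frac{\left(\sqrt{45 - 5} + 300 \cdot 763\right) + 3289479}{3778859 + 1176695} = \frac{\left(\sqrt{40} + 228900\right) + 3289479}{4955554} = \left(\left(2 \sqrt{10} + 228900\right) + 3289479\right) \frac{1}{4955554} = \left(\left(228900 + 2 \sqrt{10}\right) + 3289479\right) \frac{1}{4955554} = \left(3518379 + 2 \sqrt{10}\right) \frac{1}{4955554} = \frac{3518379}{4955554} + \frac{\sqrt{10}}{2477777}$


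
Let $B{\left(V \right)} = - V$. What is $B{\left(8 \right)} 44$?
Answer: $-352$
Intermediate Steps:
$B{\left(8 \right)} 44 = \left(-1\right) 8 \cdot 44 = \left(-8\right) 44 = -352$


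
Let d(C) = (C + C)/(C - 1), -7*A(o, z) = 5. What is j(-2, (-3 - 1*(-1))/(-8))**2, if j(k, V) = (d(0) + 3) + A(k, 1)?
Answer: 256/49 ≈ 5.2245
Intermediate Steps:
A(o, z) = -5/7 (A(o, z) = -1/7*5 = -5/7)
d(C) = 2*C/(-1 + C) (d(C) = (2*C)/(-1 + C) = 2*C/(-1 + C))
j(k, V) = 16/7 (j(k, V) = (2*0/(-1 + 0) + 3) - 5/7 = (2*0/(-1) + 3) - 5/7 = (2*0*(-1) + 3) - 5/7 = (0 + 3) - 5/7 = 3 - 5/7 = 16/7)
j(-2, (-3 - 1*(-1))/(-8))**2 = (16/7)**2 = 256/49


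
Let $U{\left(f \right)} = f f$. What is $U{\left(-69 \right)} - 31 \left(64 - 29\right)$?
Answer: $3676$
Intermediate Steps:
$U{\left(f \right)} = f^{2}$
$U{\left(-69 \right)} - 31 \left(64 - 29\right) = \left(-69\right)^{2} - 31 \left(64 - 29\right) = 4761 - 1085 = 3676$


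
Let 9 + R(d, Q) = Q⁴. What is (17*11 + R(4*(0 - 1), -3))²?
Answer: 67081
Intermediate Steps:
R(d, Q) = -9 + Q⁴
(17*11 + R(4*(0 - 1), -3))² = (17*11 + (-9 + (-3)⁴))² = (187 + (-9 + 81))² = (187 + 72)² = 259² = 67081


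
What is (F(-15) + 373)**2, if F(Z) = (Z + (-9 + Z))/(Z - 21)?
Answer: 20151121/144 ≈ 1.3994e+5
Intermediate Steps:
F(Z) = (-9 + 2*Z)/(-21 + Z)
(F(-15) + 373)**2 = ((-9 + 2*(-15))/(-21 - 15) + 373)**2 = ((-9 - 30)/(-36) + 373)**2 = (-1/36*(-39) + 373)**2 = (13/12 + 373)**2 = (4489/12)**2 = 20151121/144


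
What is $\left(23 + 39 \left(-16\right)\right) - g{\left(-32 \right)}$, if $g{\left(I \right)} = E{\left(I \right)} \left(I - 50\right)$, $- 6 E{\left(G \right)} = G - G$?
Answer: $-601$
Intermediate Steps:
$E{\left(G \right)} = 0$ ($E{\left(G \right)} = - \frac{G - G}{6} = \left(- \frac{1}{6}\right) 0 = 0$)
$g{\left(I \right)} = 0$ ($g{\left(I \right)} = 0 \left(I - 50\right) = 0 \left(-50 + I\right) = 0$)
$\left(23 + 39 \left(-16\right)\right) - g{\left(-32 \right)} = \left(23 + 39 \left(-16\right)\right) - 0 = \left(23 - 624\right) + 0 = -601 + 0 = -601$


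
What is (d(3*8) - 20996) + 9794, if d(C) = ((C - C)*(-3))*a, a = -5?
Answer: -11202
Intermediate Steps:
d(C) = 0 (d(C) = ((C - C)*(-3))*(-5) = (0*(-3))*(-5) = 0*(-5) = 0)
(d(3*8) - 20996) + 9794 = (0 - 20996) + 9794 = -20996 + 9794 = -11202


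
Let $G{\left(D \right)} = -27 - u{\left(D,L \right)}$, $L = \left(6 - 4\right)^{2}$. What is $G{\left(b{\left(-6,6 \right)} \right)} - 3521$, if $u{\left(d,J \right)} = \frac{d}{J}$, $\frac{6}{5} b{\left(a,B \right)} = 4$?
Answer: $- \frac{21293}{6} \approx -3548.8$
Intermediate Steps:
$b{\left(a,B \right)} = \frac{10}{3}$ ($b{\left(a,B \right)} = \frac{5}{6} \cdot 4 = \frac{10}{3}$)
$L = 4$ ($L = 2^{2} = 4$)
$G{\left(D \right)} = -27 - \frac{D}{4}$
$G{\left(b{\left(-6,6 \right)} \right)} - 3521 = \left(-27 - \frac{5}{6}\right) - 3521 = - \frac{167}{6} - 3521 = - \frac{21293}{6}$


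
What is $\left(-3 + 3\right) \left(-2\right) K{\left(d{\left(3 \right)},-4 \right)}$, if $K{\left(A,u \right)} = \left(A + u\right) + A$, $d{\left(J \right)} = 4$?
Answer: $0$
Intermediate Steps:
$K{\left(A,u \right)} = u + 2 A$
$\left(-3 + 3\right) \left(-2\right) K{\left(d{\left(3 \right)},-4 \right)} = \left(-3 + 3\right) \left(-2\right) \left(-4 + 2 \cdot 4\right) = 0 \left(-2\right) \left(-4 + 8\right) = 0 \cdot 4 = 0$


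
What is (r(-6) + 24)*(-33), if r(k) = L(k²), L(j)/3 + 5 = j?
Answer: -3861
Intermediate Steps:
L(j) = -15 + 3*j
r(k) = -15 + 3*k²
(r(-6) + 24)*(-33) = ((-15 + 3*(-6)²) + 24)*(-33) = ((-15 + 3*36) + 24)*(-33) = ((-15 + 108) + 24)*(-33) = (93 + 24)*(-33) = 117*(-33) = -3861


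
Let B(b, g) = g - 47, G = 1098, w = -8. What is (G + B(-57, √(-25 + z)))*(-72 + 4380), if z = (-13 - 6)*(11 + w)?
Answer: 4527708 + 4308*I*√82 ≈ 4.5277e+6 + 39011.0*I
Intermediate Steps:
z = -57 (z = (-13 - 6)*(11 - 8) = -19*3 = -57)
B(b, g) = -47 + g
(G + B(-57, √(-25 + z)))*(-72 + 4380) = (1098 + (-47 + √(-25 - 57)))*(-72 + 4380) = (1098 + (-47 + √(-82)))*4308 = (1098 + (-47 + I*√82))*4308 = (1051 + I*√82)*4308 = 4527708 + 4308*I*√82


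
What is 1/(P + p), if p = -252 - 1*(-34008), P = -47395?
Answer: -1/13639 ≈ -7.3319e-5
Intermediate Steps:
p = 33756 (p = -252 + 34008 = 33756)
1/(P + p) = 1/(-47395 + 33756) = 1/(-13639) = -1/13639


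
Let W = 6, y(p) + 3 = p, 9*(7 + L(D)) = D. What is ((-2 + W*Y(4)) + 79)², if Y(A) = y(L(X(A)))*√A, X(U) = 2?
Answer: 14641/9 ≈ 1626.8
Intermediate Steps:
L(D) = -7 + D/9
y(p) = -3 + p
Y(A) = -88*√A/9 (Y(A) = (-3 + (-7 + (⅑)*2))*√A = (-3 + (-7 + 2/9))*√A = (-3 - 61/9)*√A = -88*√A/9)
((-2 + W*Y(4)) + 79)² = ((-2 + 6*(-88*√4/9)) + 79)² = ((-2 + 6*(-88/9*2)) + 79)² = ((-2 + 6*(-176/9)) + 79)² = ((-2 - 352/3) + 79)² = (-358/3 + 79)² = (-121/3)² = 14641/9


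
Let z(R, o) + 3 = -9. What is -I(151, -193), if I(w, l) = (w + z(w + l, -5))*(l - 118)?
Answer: 43229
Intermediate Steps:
z(R, o) = -12 (z(R, o) = -3 - 9 = -12)
I(w, l) = (-118 + l)*(-12 + w) (I(w, l) = (w - 12)*(l - 118) = (-12 + w)*(-118 + l) = (-118 + l)*(-12 + w))
-I(151, -193) = -(1416 - 118*151 - 12*(-193) - 193*151) = -(1416 - 17818 + 2316 - 29143) = -1*(-43229) = 43229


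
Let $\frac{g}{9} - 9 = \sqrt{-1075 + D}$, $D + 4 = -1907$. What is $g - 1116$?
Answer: $-1035 + 9 i \sqrt{2986} \approx -1035.0 + 491.8 i$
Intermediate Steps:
$D = -1911$ ($D = -4 - 1907 = -1911$)
$g = 81 + 9 i \sqrt{2986}$ ($g = 81 + 9 \sqrt{-1075 - 1911} = 81 + 9 \sqrt{-2986} = 81 + 9 i \sqrt{2986} \approx 81.0 + 491.8 i$)
$g - 1116 = \left(81 + 9 i \sqrt{2986}\right) - 1116 = -1035 + 9 i \sqrt{2986}$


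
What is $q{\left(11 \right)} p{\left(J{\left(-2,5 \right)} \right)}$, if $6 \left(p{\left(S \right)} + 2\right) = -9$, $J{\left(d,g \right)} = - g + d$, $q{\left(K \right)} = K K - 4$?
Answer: $- \frac{819}{2} \approx -409.5$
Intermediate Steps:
$q{\left(K \right)} = -4 + K^{2}$ ($q{\left(K \right)} = K^{2} - 4 = -4 + K^{2}$)
$J{\left(d,g \right)} = d - g$
$p{\left(S \right)} = - \frac{7}{2}$ ($p{\left(S \right)} = -2 + \frac{1}{6} \left(-9\right) = -2 - \frac{3}{2} = - \frac{7}{2}$)
$q{\left(11 \right)} p{\left(J{\left(-2,5 \right)} \right)} = \left(-4 + 11^{2}\right) \left(- \frac{7}{2}\right) = \left(-4 + 121\right) \left(- \frac{7}{2}\right) = 117 \left(- \frac{7}{2}\right) = - \frac{819}{2}$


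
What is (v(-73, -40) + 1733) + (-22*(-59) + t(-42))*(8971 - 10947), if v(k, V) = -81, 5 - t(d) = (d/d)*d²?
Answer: 912588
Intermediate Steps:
t(d) = 5 - d² (t(d) = 5 - d/d*d² = 5 - d²)
(v(-73, -40) + 1733) + (-22*(-59) + t(-42))*(8971 - 10947) = (-81 + 1733) + (-22*(-59) + (5 - 1*(-42)²))*(8971 - 10947) = 1652 + (1298 + (5 - 1*1764))*(-1976) = 1652 + (1298 + (5 - 1764))*(-1976) = 1652 + (1298 - 1759)*(-1976) = 1652 - 461*(-1976) = 1652 + 910936 = 912588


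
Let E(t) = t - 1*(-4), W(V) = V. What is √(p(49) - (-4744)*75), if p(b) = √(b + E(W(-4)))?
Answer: √355807 ≈ 596.50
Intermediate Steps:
E(t) = 4 + t (E(t) = t + 4 = 4 + t)
p(b) = √b (p(b) = √(b + (4 - 4)) = √(b + 0) = √b)
√(p(49) - (-4744)*75) = √(√49 - (-4744)*75) = √(7 - 1*(-355800)) = √(7 + 355800) = √355807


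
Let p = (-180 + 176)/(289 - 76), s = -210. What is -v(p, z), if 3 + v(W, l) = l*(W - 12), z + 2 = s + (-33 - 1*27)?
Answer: -695681/213 ≈ -3266.1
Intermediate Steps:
z = -272 (z = -2 + (-210 + (-33 - 1*27)) = -2 + (-210 + (-33 - 27)) = -2 + (-210 - 60) = -2 - 270 = -272)
p = -4/213 ≈ -0.018779
v(W, l) = -3 + l*(-12 + W) (v(W, l) = -3 + l*(W - 12) = -3 + l*(-12 + W))
-v(p, z) = -(-3 - 12*(-272) - 4/213*(-272)) = -(-3 + 3264 + 1088/213) = -1*695681/213 = -695681/213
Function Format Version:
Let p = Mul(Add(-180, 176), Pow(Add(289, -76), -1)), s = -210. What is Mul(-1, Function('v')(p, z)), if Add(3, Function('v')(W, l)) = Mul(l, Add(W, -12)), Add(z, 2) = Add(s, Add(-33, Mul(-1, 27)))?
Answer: Rational(-695681, 213) ≈ -3266.1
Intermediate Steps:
z = -272 (z = Add(-2, Add(-210, Add(-33, Mul(-1, 27)))) = Add(-2, Add(-210, Add(-33, -27))) = Add(-2, Add(-210, -60)) = Add(-2, -270) = -272)
p = Rational(-4, 213) (p = Mul(-4, Pow(213, -1)) = Mul(-4, Rational(1, 213)) = Rational(-4, 213) ≈ -0.018779)
Function('v')(W, l) = Add(-3, Mul(l, Add(-12, W))) (Function('v')(W, l) = Add(-3, Mul(l, Add(W, -12))) = Add(-3, Mul(l, Add(-12, W))))
Mul(-1, Function('v')(p, z)) = Mul(-1, Add(-3, Mul(-12, -272), Mul(Rational(-4, 213), -272))) = Mul(-1, Add(-3, 3264, Rational(1088, 213))) = Mul(-1, Rational(695681, 213)) = Rational(-695681, 213)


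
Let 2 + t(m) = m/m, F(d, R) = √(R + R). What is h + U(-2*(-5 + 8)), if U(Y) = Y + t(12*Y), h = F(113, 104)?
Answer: -7 + 4*√13 ≈ 7.4222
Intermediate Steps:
F(d, R) = √2*√R (F(d, R) = √(2*R) = √2*√R)
h = 4*√13 (h = √2*√104 = √2*(2*√26) = 4*√13 ≈ 14.422)
t(m) = -1 (t(m) = -2 + m/m = -2 + 1 = -1)
U(Y) = -1 + Y (U(Y) = Y - 1 = -1 + Y)
h + U(-2*(-5 + 8)) = 4*√13 + (-1 - 2*(-5 + 8)) = 4*√13 + (-1 - 2*3) = 4*√13 + (-1 - 6) = 4*√13 - 7 = -7 + 4*√13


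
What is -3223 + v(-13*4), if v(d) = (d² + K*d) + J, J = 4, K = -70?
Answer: 3125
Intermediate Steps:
v(d) = 4 + d² - 70*d (v(d) = (d² - 70*d) + 4 = 4 + d² - 70*d)
-3223 + v(-13*4) = -3223 + (4 + (-13*4)² - (-910)*4) = -3223 + (4 + (-52)² - 70*(-52)) = -3223 + (4 + 2704 + 3640) = -3223 + 6348 = 3125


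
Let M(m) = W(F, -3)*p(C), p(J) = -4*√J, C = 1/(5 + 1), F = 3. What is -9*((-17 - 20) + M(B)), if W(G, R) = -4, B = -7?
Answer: 333 - 24*√6 ≈ 274.21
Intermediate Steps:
C = ⅙ (C = 1/6 = ⅙ ≈ 0.16667)
M(m) = 8*√6/3 (M(m) = -(-16)*√(⅙) = -(-16)*√6/6 = -(-8)*√6/3 = 8*√6/3)
-9*((-17 - 20) + M(B)) = -9*((-17 - 20) + 8*√6/3) = -9*(-37 + 8*√6/3) = 333 - 24*√6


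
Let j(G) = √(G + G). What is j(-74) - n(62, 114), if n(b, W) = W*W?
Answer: -12996 + 2*I*√37 ≈ -12996.0 + 12.166*I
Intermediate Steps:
n(b, W) = W²
j(G) = √2*√G (j(G) = √(2*G) = √2*√G)
j(-74) - n(62, 114) = √2*√(-74) - 1*114² = √2*(I*√74) - 1*12996 = 2*I*√37 - 12996 = -12996 + 2*I*√37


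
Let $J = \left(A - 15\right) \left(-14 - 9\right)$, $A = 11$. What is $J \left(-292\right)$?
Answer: $-26864$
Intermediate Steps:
$J = 92$ ($J = \left(11 - 15\right) \left(-14 - 9\right) = \left(-4\right) \left(-23\right) = 92$)
$J \left(-292\right) = 92 \left(-292\right) = -26864$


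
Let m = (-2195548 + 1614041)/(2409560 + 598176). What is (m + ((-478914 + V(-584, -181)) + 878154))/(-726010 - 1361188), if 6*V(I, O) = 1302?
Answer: -1201460617845/6277740563728 ≈ -0.19138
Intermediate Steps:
V(I, O) = 217 (V(I, O) = (1/6)*1302 = 217)
m = -581507/3007736 ≈ -0.19334
(m + ((-478914 + V(-584, -181)) + 878154))/(-726010 - 1361188) = (-581507/3007736 + ((-478914 + 217) + 878154))/(-726010 - 1361188) = (-581507/3007736 + (-478697 + 878154))/(-2087198) = (-581507/3007736 + 399457)*(-1/2087198) = (1201460617845/3007736)*(-1/2087198) = -1201460617845/6277740563728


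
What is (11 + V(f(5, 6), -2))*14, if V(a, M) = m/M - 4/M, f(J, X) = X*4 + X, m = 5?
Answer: 147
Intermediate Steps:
f(J, X) = 5*X (f(J, X) = 4*X + X = 5*X)
V(a, M) = 1/M (V(a, M) = 5/M - 4/M = 1/M)
(11 + V(f(5, 6), -2))*14 = (11 + 1/(-2))*14 = (11 - ½)*14 = (21/2)*14 = 147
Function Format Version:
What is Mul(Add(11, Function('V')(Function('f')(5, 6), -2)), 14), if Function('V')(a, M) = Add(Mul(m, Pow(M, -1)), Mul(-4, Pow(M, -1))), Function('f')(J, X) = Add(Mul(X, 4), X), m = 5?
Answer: 147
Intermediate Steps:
Function('f')(J, X) = Mul(5, X) (Function('f')(J, X) = Add(Mul(4, X), X) = Mul(5, X))
Function('V')(a, M) = Pow(M, -1) (Function('V')(a, M) = Add(Mul(5, Pow(M, -1)), Mul(-4, Pow(M, -1))) = Pow(M, -1))
Mul(Add(11, Function('V')(Function('f')(5, 6), -2)), 14) = Mul(Add(11, Pow(-2, -1)), 14) = Mul(Add(11, Rational(-1, 2)), 14) = Mul(Rational(21, 2), 14) = 147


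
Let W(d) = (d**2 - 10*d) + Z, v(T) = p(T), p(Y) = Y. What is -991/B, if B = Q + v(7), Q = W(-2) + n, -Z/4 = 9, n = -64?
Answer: 991/69 ≈ 14.362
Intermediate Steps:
v(T) = T
Z = -36 (Z = -4*9 = -36)
W(d) = -36 + d**2 - 10*d (W(d) = (d**2 - 10*d) - 36 = -36 + d**2 - 10*d)
Q = -76 (Q = (-36 + (-2)**2 - 10*(-2)) - 64 = (-36 + 4 + 20) - 64 = -12 - 64 = -76)
B = -69 (B = -76 + 7 = -69)
-991/B = -991/(-69) = -991*(-1/69) = 991/69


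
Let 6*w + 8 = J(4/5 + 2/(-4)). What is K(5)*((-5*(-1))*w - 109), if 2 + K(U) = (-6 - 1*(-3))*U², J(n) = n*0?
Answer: 26719/3 ≈ 8906.3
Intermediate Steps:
J(n) = 0
w = -4/3 (w = -4/3 + (⅙)*0 = -4/3 + 0 = -4/3 ≈ -1.3333)
K(U) = -2 - 3*U² (K(U) = -2 + (-6 - 1*(-3))*U² = -2 + (-6 + 3)*U² = -2 - 3*U²)
K(5)*((-5*(-1))*w - 109) = (-2 - 3*5²)*(-5*(-1)*(-4/3) - 109) = (-2 - 3*25)*(5*(-4/3) - 109) = (-2 - 75)*(-20/3 - 109) = -77*(-347/3) = 26719/3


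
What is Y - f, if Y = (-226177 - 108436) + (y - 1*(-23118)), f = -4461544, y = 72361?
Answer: 4222410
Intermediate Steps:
Y = -239134 (Y = (-226177 - 108436) + (72361 - 1*(-23118)) = -334613 + (72361 + 23118) = -334613 + 95479 = -239134)
Y - f = -239134 - 1*(-4461544) = -239134 + 4461544 = 4222410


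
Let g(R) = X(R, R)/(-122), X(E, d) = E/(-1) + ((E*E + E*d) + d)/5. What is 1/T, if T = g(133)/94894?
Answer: -28942670/17423 ≈ -1661.2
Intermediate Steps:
X(E, d) = -E + d/5 + E²/5 + E*d/5 (X(E, d) = E*(-1) + ((E² + E*d) + d)*(⅕) = -E + (d + E² + E*d)*(⅕) = -E + (d/5 + E²/5 + E*d/5) = -E + d/5 + E²/5 + E*d/5)
g(R) = -R²/305 + 2*R/305 (g(R) = (-R + R/5 + R²/5 + R*R/5)/(-122) = (-R + R/5 + R²/5 + R²/5)*(-1/122) = (-4*R/5 + 2*R²/5)*(-1/122) = -R²/305 + 2*R/305)
T = -17423/28942670 (T = ((1/305)*133*(2 - 1*133))/94894 = ((1/305)*133*(2 - 133))*(1/94894) = ((1/305)*133*(-131))*(1/94894) = -17423/305*1/94894 = -17423/28942670 ≈ -0.00060198)
1/T = 1/(-17423/28942670) = -28942670/17423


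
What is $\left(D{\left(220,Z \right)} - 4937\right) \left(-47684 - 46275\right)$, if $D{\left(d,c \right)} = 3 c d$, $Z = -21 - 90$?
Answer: $7347311923$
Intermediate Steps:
$Z = -111$
$D{\left(d,c \right)} = 3 c d$
$\left(D{\left(220,Z \right)} - 4937\right) \left(-47684 - 46275\right) = \left(3 \left(-111\right) 220 - 4937\right) \left(-47684 - 46275\right) = \left(-73260 - 4937\right) \left(-93959\right) = \left(-78197\right) \left(-93959\right) = 7347311923$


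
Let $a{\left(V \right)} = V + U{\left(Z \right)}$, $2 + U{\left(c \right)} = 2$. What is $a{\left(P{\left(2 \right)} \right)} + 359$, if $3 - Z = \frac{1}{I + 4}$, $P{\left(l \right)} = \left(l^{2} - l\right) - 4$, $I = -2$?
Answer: $357$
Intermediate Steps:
$P{\left(l \right)} = -4 + l^{2} - l$
$Z = \frac{5}{2}$ ($Z = 3 - \frac{1}{-2 + 4} = 3 - \frac{1}{2} = \frac{5}{2} \approx 2.5$)
$U{\left(c \right)} = 0$ ($U{\left(c \right)} = -2 + 2 = 0$)
$a{\left(V \right)} = V$ ($a{\left(V \right)} = V + 0 = V$)
$a{\left(P{\left(2 \right)} \right)} + 359 = \left(-4 + 2^{2} - 2\right) + 359 = \left(-4 + 4 - 2\right) + 359 = -2 + 359 = 357$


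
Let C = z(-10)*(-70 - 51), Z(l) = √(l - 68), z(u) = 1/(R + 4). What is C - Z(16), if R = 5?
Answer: -121/9 - 2*I*√13 ≈ -13.444 - 7.2111*I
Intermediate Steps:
z(u) = ⅑ (z(u) = 1/(5 + 4) = 1/9 = ⅑)
Z(l) = √(-68 + l)
C = -121/9 (C = (-70 - 51)/9 = (⅑)*(-121) = -121/9 ≈ -13.444)
C - Z(16) = -121/9 - √(-68 + 16) = -121/9 - √(-52) = -121/9 - 2*I*√13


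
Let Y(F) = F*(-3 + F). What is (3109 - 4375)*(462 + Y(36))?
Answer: -2088900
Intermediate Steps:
(3109 - 4375)*(462 + Y(36)) = (3109 - 4375)*(462 + 36*(-3 + 36)) = -1266*(462 + 36*33) = -1266*(462 + 1188) = -1266*1650 = -2088900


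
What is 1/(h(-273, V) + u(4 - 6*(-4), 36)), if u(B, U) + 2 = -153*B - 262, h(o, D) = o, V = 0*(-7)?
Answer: -1/4821 ≈ -0.00020743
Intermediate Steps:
V = 0
u(B, U) = -264 - 153*B (u(B, U) = -2 + (-153*B - 262) = -2 + (-262 - 153*B) = -264 - 153*B)
1/(h(-273, V) + u(4 - 6*(-4), 36)) = 1/(-273 + (-264 - 153*(4 - 6*(-4)))) = 1/(-273 + (-264 - 153*(4 + 24))) = 1/(-273 + (-264 - 153*28)) = 1/(-273 + (-264 - 4284)) = 1/(-273 - 4548) = 1/(-4821) = -1/4821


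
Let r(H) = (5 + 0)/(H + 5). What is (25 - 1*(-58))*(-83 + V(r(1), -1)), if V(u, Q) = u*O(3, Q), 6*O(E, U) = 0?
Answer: -6889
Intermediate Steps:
O(E, U) = 0 (O(E, U) = (⅙)*0 = 0)
r(H) = 5/(5 + H)
V(u, Q) = 0 (V(u, Q) = u*0 = 0)
(25 - 1*(-58))*(-83 + V(r(1), -1)) = (25 - 1*(-58))*(-83 + 0) = (25 + 58)*(-83) = 83*(-83) = -6889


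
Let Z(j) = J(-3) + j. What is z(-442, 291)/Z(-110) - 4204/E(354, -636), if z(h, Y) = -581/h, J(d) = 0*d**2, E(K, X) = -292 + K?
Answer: -102217251/1507220 ≈ -67.818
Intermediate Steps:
J(d) = 0
Z(j) = j (Z(j) = 0 + j = j)
z(-442, 291)/Z(-110) - 4204/E(354, -636) = -581/(-442)/(-110) - 4204/(-292 + 354) = -581*(-1/442)*(-1/110) - 4204/62 = (581/442)*(-1/110) - 4204*1/62 = -581/48620 - 2102/31 = -102217251/1507220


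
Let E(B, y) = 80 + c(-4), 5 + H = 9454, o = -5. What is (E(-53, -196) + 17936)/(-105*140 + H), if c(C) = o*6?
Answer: -17986/5251 ≈ -3.4253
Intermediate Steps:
c(C) = -30 (c(C) = -5*6 = -30)
H = 9449 (H = -5 + 9454 = 9449)
E(B, y) = 50 (E(B, y) = 80 - 30 = 50)
(E(-53, -196) + 17936)/(-105*140 + H) = (50 + 17936)/(-105*140 + 9449) = 17986/(-14700 + 9449) = 17986/(-5251) = 17986*(-1/5251) = -17986/5251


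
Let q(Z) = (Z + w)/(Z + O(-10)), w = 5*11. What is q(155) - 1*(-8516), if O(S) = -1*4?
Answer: 1286126/151 ≈ 8517.4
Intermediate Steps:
O(S) = -4
w = 55
q(Z) = (55 + Z)/(-4 + Z) (q(Z) = (Z + 55)/(Z - 4) = (55 + Z)/(-4 + Z))
q(155) - 1*(-8516) = (55 + 155)/(-4 + 155) - 1*(-8516) = 210/151 + 8516 = 1286126/151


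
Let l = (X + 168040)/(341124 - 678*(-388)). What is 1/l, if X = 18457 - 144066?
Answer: 604188/42431 ≈ 14.239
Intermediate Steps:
X = -125609
l = 42431/604188 (l = (-125609 + 168040)/(341124 - 678*(-388)) = 42431/(341124 + 263064) = 42431/604188 ≈ 0.070228)
1/l = 1/(42431/604188) = 604188/42431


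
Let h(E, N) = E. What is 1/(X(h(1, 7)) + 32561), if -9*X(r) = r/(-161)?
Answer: 1449/47180890 ≈ 3.0712e-5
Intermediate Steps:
X(r) = r/1449 (X(r) = -r/(9*(-161)) = -r*(-1)/(9*161) = -(-1)*r/1449 = r/1449)
1/(X(h(1, 7)) + 32561) = 1/((1/1449)*1 + 32561) = 1/(1/1449 + 32561) = 1/(47180890/1449) = 1449/47180890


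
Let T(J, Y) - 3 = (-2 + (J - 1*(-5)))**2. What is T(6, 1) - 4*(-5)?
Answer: 104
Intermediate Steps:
T(J, Y) = 3 + (3 + J)**2 (T(J, Y) = 3 + (-2 + (J - 1*(-5)))**2 = 3 + (-2 + (J + 5))**2 = 3 + (-2 + (5 + J))**2 = 3 + (3 + J)**2)
T(6, 1) - 4*(-5) = (3 + (3 + 6)**2) - 4*(-5) = (3 + 9**2) + 20 = (3 + 81) + 20 = 84 + 20 = 104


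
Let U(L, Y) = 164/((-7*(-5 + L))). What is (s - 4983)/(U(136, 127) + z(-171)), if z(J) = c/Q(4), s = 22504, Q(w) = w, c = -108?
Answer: -16066757/24923 ≈ -644.66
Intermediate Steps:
U(L, Y) = 164/(35 - 7*L)
z(J) = -27 (z(J) = -108/4 = -108*¼ = -27)
(s - 4983)/(U(136, 127) + z(-171)) = (22504 - 4983)/(-164/(-35 + 7*136) - 27) = 17521/(-164/(-35 + 952) - 27) = 17521/(-164/917 - 27) = 17521/(-24923/917) = 17521*(-917/24923) = -16066757/24923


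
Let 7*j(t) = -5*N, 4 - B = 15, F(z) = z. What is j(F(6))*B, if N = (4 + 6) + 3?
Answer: 715/7 ≈ 102.14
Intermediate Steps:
N = 13 (N = 10 + 3 = 13)
B = -11 (B = 4 - 1*15 = 4 - 15 = -11)
j(t) = -65/7 (j(t) = (-5*13)/7 = (⅐)*(-65) = -65/7)
j(F(6))*B = -65/7*(-11) = 715/7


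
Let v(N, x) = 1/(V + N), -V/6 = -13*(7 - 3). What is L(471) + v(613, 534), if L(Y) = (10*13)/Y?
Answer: 120721/435675 ≈ 0.27709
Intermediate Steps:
V = 312 (V = -(-78)*(7 - 3) = -(-78)*4 = -6*(-52) = 312)
v(N, x) = 1/(312 + N)
L(Y) = 130/Y
L(471) + v(613, 534) = 130/471 + 1/(312 + 613) = 130*(1/471) + 1/925 = 130/471 + 1/925 = 120721/435675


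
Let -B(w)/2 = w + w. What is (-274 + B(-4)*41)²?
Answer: 145924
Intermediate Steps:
B(w) = -4*w (B(w) = -2*(w + w) = -4*w)
(-274 + B(-4)*41)² = (-274 - 4*(-4)*41)² = (-274 + 16*41)² = (-274 + 656)² = 382² = 145924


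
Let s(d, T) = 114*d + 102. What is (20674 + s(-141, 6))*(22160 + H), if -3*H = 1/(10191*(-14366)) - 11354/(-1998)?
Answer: 7619095412519421569/73128751047 ≈ 1.0419e+8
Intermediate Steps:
s(d, T) = 102 + 114*d
H = -277044991121/146257502094 (H = -(1/(10191*(-14366)) - 11354/(-1998))/3 = -((1/10191)*(-1/14366) - 11354*(-1/1998))/3 = -(-1/146403906 + 5677/999)/3 = -⅓*277044991121/48752500698 = -277044991121/146257502094 ≈ -1.8942)
(20674 + s(-141, 6))*(22160 + H) = (20674 + (102 + 114*(-141)))*(22160 - 277044991121/146257502094) = (20674 + (102 - 16074))*(3240789201411919/146257502094) = (20674 - 15972)*(3240789201411919/146257502094) = 4702*(3240789201411919/146257502094) = 7619095412519421569/73128751047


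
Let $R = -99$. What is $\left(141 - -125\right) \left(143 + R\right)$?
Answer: $11704$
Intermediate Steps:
$\left(141 - -125\right) \left(143 + R\right) = \left(141 - -125\right) \left(143 - 99\right) = \left(141 + \left(-38 + 163\right)\right) 44 = \left(141 + 125\right) 44 = 266 \cdot 44 = 11704$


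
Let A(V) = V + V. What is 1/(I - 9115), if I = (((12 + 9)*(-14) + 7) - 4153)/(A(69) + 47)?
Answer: -1/9139 ≈ -0.00010942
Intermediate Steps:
A(V) = 2*V
I = -24 (I = (((12 + 9)*(-14) + 7) - 4153)/(2*69 + 47) = ((21*(-14) + 7) - 4153)/(138 + 47) = ((-294 + 7) - 4153)/185 = (-287 - 4153)*(1/185) = -4440*1/185 = -24)
1/(I - 9115) = 1/(-24 - 9115) = 1/(-9139) = -1/9139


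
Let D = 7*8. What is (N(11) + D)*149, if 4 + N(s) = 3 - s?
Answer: 6556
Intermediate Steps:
N(s) = -1 - s (N(s) = -4 + (3 - s) = -1 - s)
D = 56
(N(11) + D)*149 = ((-1 - 1*11) + 56)*149 = ((-1 - 11) + 56)*149 = (-12 + 56)*149 = 44*149 = 6556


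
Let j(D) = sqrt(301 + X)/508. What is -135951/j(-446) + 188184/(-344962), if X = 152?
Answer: -94092/172481 - 23021036*sqrt(453)/151 ≈ -3.2449e+6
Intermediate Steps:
j(D) = sqrt(453)/508 (j(D) = sqrt(301 + 152)/508 = sqrt(453)*(1/508) = sqrt(453)/508)
-135951/j(-446) + 188184/(-344962) = -135951*508*sqrt(453)/453 + 188184/(-344962) = -23021036*sqrt(453)/151 + 188184*(-1/344962) = -23021036*sqrt(453)/151 - 94092/172481 = -94092/172481 - 23021036*sqrt(453)/151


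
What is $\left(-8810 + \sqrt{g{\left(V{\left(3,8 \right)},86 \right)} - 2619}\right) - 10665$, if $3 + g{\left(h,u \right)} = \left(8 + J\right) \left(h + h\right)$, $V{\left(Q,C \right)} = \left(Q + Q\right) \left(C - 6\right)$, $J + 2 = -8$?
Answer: $-19475 + i \sqrt{2670} \approx -19475.0 + 51.672 i$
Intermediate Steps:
$J = -10$ ($J = -2 - 8 = -10$)
$V{\left(Q,C \right)} = 2 Q \left(-6 + C\right)$
$g{\left(h,u \right)} = -3 - 4 h$ ($g{\left(h,u \right)} = -3 + \left(8 - 10\right) \left(h + h\right) = -3 - 2 \cdot 2 h = -3 - 4 h$)
$\left(-8810 + \sqrt{g{\left(V{\left(3,8 \right)},86 \right)} - 2619}\right) - 10665 = \left(-8810 + \sqrt{\left(-3 - 4 \cdot 2 \cdot 3 \left(-6 + 8\right)\right) - 2619}\right) - 10665 = \left(-8810 + \sqrt{\left(-3 - 4 \cdot 2 \cdot 3 \cdot 2\right) - 2619}\right) - 10665 = \left(-8810 + \sqrt{\left(-3 - 48\right) - 2619}\right) - 10665 = \left(-8810 + \sqrt{-51 - 2619}\right) - 10665 = \left(-8810 + \sqrt{-2670}\right) - 10665 = \left(-8810 + i \sqrt{2670}\right) - 10665 = -19475 + i \sqrt{2670}$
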